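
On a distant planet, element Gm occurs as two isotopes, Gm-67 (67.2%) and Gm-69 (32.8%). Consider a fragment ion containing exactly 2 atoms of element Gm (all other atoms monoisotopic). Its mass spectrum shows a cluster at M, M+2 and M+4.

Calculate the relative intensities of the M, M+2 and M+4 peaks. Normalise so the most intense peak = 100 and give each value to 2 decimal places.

The 2 Gm atoms are independent, so intensities follow the terms of (0.672 + 0.328)^2.
P(M) = 0.672^2 = 0.451584
P(M+2) = 2 × 0.672^1 × 0.328^1 = 0.440832
P(M+4) = 0.328^2 = 0.107584
The M peak is largest (0.451584); scaling to 100 gives 100.00 : 97.62 : 23.82.

100.00 : 97.62 : 23.82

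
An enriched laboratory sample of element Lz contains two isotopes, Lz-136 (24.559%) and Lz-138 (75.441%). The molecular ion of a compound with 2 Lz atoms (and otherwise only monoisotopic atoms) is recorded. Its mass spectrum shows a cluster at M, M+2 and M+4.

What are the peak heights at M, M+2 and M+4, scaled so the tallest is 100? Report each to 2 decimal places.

10.60 : 65.11 : 100.00

The 2 Lz atoms are independent, so intensities follow the terms of (0.24559 + 0.75441)^2.
P(M) = 0.24559^2 = 0.060314
P(M+2) = 2 × 0.24559^1 × 0.75441^1 = 0.370551
P(M+4) = 0.75441^2 = 0.569134
The M+4 peak is largest (0.569134); scaling to 100 gives 10.60 : 65.11 : 100.00.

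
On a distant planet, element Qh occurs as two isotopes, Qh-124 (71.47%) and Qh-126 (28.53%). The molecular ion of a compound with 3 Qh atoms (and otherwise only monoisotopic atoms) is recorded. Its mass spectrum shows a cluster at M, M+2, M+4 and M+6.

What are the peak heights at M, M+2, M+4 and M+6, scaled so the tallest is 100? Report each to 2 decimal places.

83.50 : 100.00 : 39.92 : 5.31

The 3 Qh atoms are independent, so intensities follow the terms of (0.7147 + 0.2853)^3.
P(M) = 0.7147^3 = 0.365066
P(M+2) = 3 × 0.7147^2 × 0.2853^1 = 0.437190
P(M+4) = 3 × 0.7147^1 × 0.2853^2 = 0.174521
P(M+6) = 0.2853^3 = 0.023222
The M+2 peak is largest (0.437190); scaling to 100 gives 83.50 : 100.00 : 39.92 : 5.31.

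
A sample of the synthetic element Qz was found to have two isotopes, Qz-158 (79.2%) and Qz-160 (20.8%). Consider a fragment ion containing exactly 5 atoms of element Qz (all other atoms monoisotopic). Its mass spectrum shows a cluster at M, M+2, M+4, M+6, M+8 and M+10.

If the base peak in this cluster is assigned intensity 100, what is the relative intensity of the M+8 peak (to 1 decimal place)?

Term probabilities: M 0.3116, M+2 0.4092, M+4 0.2149, M+6 0.0564, M+8 0.0074, M+10 0.0004. Base peak = M+2.
P(M+2) = C(5,1) × 0.792^4 × 0.208^1 = 5 × 0.39346013 × 0.2080 = 0.409199 (base)
P(M+8) = C(5,4) × 0.792^1 × 0.208^4 = 5 × 0.7920 × 0.00187177 = 0.007412
Relative intensity = 0.007412 / 0.409199 × 100 = 1.8

1.8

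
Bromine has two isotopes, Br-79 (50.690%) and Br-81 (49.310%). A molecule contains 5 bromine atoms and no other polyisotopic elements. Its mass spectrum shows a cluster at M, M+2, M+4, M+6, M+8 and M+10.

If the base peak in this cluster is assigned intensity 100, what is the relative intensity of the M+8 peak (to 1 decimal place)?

47.3

Binomial terms of (0.50690 + 0.49310)^5: M 0.0335, M+2 0.1628, M+4 0.3167, M+6 0.3081, M+8 0.1498, M+10 0.0292 → M+4 is the base peak.
P(M+4) = C(5,2) × 0.50690^3 × 0.49310^2 = 10 × 0.13024674 × 0.24314761 = 0.316692 (base)
P(M+8) = C(5,4) × 0.50690^1 × 0.49310^4 = 5 × 0.5069 × 0.05912076 = 0.149842
Relative intensity = 0.149842 / 0.316692 × 100 = 47.3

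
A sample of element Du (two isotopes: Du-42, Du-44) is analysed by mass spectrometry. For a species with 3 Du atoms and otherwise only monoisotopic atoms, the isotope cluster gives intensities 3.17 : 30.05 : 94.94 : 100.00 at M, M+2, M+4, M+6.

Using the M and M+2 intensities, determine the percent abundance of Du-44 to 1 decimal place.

76.0%

If p is the fraction of Du that is Du-42, then I(M+2)/I(M) = [C(3,1)·p^2·(1−p)] / p^3 = 3·(1−p)/p = 30.05/3.17 = 9.4795
(1−p)/p = 9.4795/3 = 3.1598  ⇒  p = 1/(1 + 3.1598) = 0.2404
Du-42: 24.0%, Du-44: 76.0%.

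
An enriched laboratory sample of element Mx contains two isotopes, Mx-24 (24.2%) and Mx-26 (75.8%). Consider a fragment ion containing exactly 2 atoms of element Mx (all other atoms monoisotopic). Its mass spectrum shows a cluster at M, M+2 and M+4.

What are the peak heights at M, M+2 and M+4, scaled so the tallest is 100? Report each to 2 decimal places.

10.19 : 63.85 : 100.00

The 2 Mx atoms are independent, so intensities follow the terms of (0.242 + 0.758)^2.
P(M) = 0.242^2 = 0.058564
P(M+2) = 2 × 0.242^1 × 0.758^1 = 0.366872
P(M+4) = 0.758^2 = 0.574564
The M+4 peak is largest (0.574564); scaling to 100 gives 10.19 : 63.85 : 100.00.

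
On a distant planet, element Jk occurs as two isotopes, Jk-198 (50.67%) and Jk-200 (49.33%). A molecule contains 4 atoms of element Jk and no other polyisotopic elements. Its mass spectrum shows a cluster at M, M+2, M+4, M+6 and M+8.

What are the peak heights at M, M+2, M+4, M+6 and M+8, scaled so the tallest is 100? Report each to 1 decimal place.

Each Jk atom is independently Jk-198 (p = 0.5067) or Jk-200 (q = 0.4933); the cluster is the binomial expansion (p + q)^4.
P(M) = 0.5067^4 = 0.065918
P(M+2) = 4 × 0.5067^3 × 0.4933^1 = 0.256699
P(M+4) = 6 × 0.5067^2 × 0.4933^2 = 0.374865
P(M+6) = 4 × 0.5067^1 × 0.4933^3 = 0.243301
P(M+8) = 0.4933^4 = 0.059217
The M+4 peak is largest (0.374865); scaling to 100 gives 17.6 : 68.5 : 100.0 : 64.9 : 15.8.

17.6 : 68.5 : 100.0 : 64.9 : 15.8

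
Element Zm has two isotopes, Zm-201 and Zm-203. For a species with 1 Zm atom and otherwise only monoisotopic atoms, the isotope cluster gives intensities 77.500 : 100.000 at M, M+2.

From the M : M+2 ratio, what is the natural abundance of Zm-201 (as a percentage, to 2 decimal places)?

If p is the fraction of Zm that is Zm-201, then I(M+2)/I(M) = [C(1,1)·p^0·(1−p)] / p^1 = 1·(1−p)/p = 100.000/77.500 = 1.2903
(1−p)/p = 1.2903/1 = 1.2903  ⇒  p = 1/(1 + 1.2903) = 0.4366
Zm-201: 43.66%, Zm-203: 56.34%.

43.66%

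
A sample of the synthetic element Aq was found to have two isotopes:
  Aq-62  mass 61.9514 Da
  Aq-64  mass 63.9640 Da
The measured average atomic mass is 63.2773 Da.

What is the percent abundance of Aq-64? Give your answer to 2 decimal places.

65.88%

Writing the weighted mean with unknown fraction x of Aq-62:
61.9514·x + 63.9640·(1 − x) = 63.2773
(61.9514 − 63.9640)·x = 63.2773 − 63.9640
x = -0.6867 / -2.0126 = 0.34120 → 34.12% Aq-62, 65.88% Aq-64.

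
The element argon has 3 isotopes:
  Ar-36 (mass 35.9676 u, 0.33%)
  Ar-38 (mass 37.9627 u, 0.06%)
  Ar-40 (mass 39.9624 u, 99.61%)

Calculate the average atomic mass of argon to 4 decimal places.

Weight each isotope mass by its fractional abundance: 0.0033 × 35.9676 + 0.0006 × 37.9627 + 0.9961 × 39.9624
= 0.11869 + 0.02278 + 39.80655 = 39.94802 u

39.9480 u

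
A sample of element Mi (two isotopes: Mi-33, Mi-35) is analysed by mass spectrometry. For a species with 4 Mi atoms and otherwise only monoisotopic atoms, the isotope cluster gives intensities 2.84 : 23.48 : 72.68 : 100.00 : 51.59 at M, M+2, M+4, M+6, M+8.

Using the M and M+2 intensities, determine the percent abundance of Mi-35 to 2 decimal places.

67.39%

If p is the fraction of Mi that is Mi-33, then I(M+2)/I(M) = [C(4,1)·p^3·(1−p)] / p^4 = 4·(1−p)/p = 23.48/2.84 = 8.2676
(1−p)/p = 8.2676/4 = 2.0669  ⇒  p = 1/(1 + 2.0669) = 0.3261
Mi-33: 32.61%, Mi-35: 67.39%.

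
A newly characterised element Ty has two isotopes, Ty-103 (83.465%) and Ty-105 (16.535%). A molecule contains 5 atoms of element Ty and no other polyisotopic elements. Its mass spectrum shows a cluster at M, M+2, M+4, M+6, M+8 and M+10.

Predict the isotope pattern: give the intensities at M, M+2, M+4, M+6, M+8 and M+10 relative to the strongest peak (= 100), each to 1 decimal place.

Expanding (0.83465 + 0.16535)^5:
P(M) = 0.83465^5 = 0.405062
P(M+2) = 5 × 0.83465^4 × 0.16535^1 = 0.401229
P(M+4) = 10 × 0.83465^3 × 0.16535^2 = 0.158972
P(M+6) = 10 × 0.83465^2 × 0.16535^3 = 0.031494
P(M+8) = 5 × 0.83465^1 × 0.16535^4 = 0.003120
P(M+10) = 0.16535^5 = 0.000124
The M peak is largest (0.405062); scaling to 100 gives 100.0 : 99.1 : 39.2 : 7.8 : 0.8 : 0.0.

100.0 : 99.1 : 39.2 : 7.8 : 0.8 : 0.0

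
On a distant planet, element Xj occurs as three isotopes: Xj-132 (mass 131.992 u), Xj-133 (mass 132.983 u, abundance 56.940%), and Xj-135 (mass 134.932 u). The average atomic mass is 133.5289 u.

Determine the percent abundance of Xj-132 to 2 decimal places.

9.98%

The remaining 43.060% is split between Xj-132 (fraction x) and Xj-135 (fraction 0.43060 − x).
Substituting: 131.992x + 134.932(0.43060 − x) = 57.8083798
(131.992 − 134.932)x = -0.2933394  ⇒  x = 0.09978, y = 0.33082
Xj-132: 9.98%, Xj-135: 33.08%.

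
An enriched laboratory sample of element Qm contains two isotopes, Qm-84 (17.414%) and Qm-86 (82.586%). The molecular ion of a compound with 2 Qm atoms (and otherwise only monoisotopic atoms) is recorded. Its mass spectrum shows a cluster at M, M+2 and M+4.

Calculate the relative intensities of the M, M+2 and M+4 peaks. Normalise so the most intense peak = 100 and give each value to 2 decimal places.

The 2 Qm atoms are independent, so intensities follow the terms of (0.17414 + 0.82586)^2.
P(M) = 0.17414^2 = 0.030325
P(M+2) = 2 × 0.17414^1 × 0.82586^1 = 0.287631
P(M+4) = 0.82586^2 = 0.682045
The M+4 peak is largest (0.682045); scaling to 100 gives 4.45 : 42.17 : 100.00.

4.45 : 42.17 : 100.00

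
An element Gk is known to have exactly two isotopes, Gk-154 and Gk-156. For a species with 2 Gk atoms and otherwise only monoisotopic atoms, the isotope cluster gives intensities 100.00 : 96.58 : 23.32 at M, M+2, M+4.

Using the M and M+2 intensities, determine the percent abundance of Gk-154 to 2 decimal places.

Write p for the Gk-154 fraction. I(M+2)/I(M) = [C(2,1)·p^1·(1−p)] / p^2 = 2·(1−p)/p = 96.58/100.00 = 0.9658
(1−p)/p = 0.9658/2 = 0.4829  ⇒  p = 1/(1 + 0.4829) = 0.6744
Gk-154: 67.44%, Gk-156: 32.56%.

67.44%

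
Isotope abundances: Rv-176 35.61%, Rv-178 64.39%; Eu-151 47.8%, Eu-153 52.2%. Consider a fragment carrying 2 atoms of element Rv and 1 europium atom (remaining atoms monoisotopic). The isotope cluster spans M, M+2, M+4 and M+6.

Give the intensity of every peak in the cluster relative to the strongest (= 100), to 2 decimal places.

Element Rv pattern (n=2): 0.12680721 : 0.45858558 : 0.41460721
Europium pattern (n=1): 0.4780 : 0.5220
Convolve the two distributions (both contribute in 2-u steps):
  M: 0.12680721×0.4780 = 0.060614
  M+2: 0.12680721×0.5220 + 0.45858558×0.4780 = 0.285397
  M+4: 0.45858558×0.5220 + 0.41460721×0.4780 = 0.437564
  M+6: 0.41460721×0.5220 = 0.216425
Scale to base peak (0.437564) = 100: 13.85 : 65.22 : 100.00 : 49.46

13.85 : 65.22 : 100.00 : 49.46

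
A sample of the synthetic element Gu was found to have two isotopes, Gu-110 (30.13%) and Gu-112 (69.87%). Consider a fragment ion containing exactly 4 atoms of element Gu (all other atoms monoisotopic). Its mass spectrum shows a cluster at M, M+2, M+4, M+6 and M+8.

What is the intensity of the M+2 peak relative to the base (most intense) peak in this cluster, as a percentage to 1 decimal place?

(0.3013 + 0.6987)^4 gives M 0.0082, M+2 0.0764, M+4 0.2659, M+6 0.4111, M+8 0.2383; the largest is M+6.
P(M+6) = C(4,3) × 0.3013^1 × 0.6987^3 = 4 × 0.3013 × 0.34109255 = 0.411085 (base)
P(M+2) = C(4,1) × 0.3013^3 × 0.6987^1 = 4 × 0.02735252 × 0.6987 = 0.076445
Relative intensity = 0.076445 / 0.411085 × 100 = 18.6

18.6%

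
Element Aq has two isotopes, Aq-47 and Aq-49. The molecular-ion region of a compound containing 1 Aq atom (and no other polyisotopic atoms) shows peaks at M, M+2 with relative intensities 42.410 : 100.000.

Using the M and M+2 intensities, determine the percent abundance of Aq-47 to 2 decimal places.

29.78%

Write p for the Aq-47 fraction. I(M+2)/I(M) = [C(1,1)·p^0·(1−p)] / p^1 = 1·(1−p)/p = 100.000/42.410 = 2.3579
(1−p)/p = 2.3579/1 = 2.3579  ⇒  p = 1/(1 + 2.3579) = 0.2978
Aq-47: 29.78%, Aq-49: 70.22%.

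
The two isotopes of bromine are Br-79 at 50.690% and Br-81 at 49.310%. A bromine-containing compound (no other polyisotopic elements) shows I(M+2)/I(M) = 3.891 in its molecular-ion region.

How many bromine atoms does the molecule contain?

4

The M+2/M ratio from n Br atoms is n · q/p = n · 0.49310/0.50690.
n = 3.891 × 0.50690/0.49310 = 4.00 ≈ 4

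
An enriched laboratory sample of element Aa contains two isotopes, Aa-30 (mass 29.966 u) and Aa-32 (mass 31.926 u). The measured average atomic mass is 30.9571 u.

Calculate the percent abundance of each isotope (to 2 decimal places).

Aa-30: 49.43%, Aa-32: 50.57%

With x = fraction of Aa-30 (so Aa-32 is 1 − x):
29.966·x + 31.926·(1 − x) = 30.9571
(29.966 − 31.926)·x = 30.9571 − 31.926
x = -0.9689 / -1.960 = 0.49434 → 49.43% Aa-30, 50.57% Aa-32.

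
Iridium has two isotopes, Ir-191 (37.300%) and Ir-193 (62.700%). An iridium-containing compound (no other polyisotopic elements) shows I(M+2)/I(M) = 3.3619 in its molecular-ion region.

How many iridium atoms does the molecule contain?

With n Ir atoms, P(M+2)/P(M) = C(n,1)·p^(n−1)q / p^n = n·q/p = n · 0.62700/0.37300.
n = 3.3619 × 0.37300/0.62700 = 2.00 ≈ 2

2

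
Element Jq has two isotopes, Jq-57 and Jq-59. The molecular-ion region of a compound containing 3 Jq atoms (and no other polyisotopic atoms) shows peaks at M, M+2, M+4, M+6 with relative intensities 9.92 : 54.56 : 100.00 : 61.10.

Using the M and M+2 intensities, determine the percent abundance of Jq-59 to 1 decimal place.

64.7%

Let p = fractional abundance of Jq-57. I(M+2)/I(M) = [C(3,1)·p^2·(1−p)] / p^3 = 3·(1−p)/p = 54.56/9.92 = 5.5000
(1−p)/p = 5.5000/3 = 1.8333  ⇒  p = 1/(1 + 1.8333) = 0.3529
Jq-57: 35.3%, Jq-59: 64.7%.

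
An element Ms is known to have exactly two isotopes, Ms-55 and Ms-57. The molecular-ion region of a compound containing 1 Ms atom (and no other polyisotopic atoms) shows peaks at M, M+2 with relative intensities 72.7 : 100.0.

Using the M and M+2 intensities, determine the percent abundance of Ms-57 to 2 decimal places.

57.90%

Let p = fractional abundance of Ms-55. I(M+2)/I(M) = [C(1,1)·p^0·(1−p)] / p^1 = 1·(1−p)/p = 100.0/72.7 = 1.3755
(1−p)/p = 1.3755/1 = 1.3755  ⇒  p = 1/(1 + 1.3755) = 0.4210
Ms-55: 42.10%, Ms-57: 57.90%.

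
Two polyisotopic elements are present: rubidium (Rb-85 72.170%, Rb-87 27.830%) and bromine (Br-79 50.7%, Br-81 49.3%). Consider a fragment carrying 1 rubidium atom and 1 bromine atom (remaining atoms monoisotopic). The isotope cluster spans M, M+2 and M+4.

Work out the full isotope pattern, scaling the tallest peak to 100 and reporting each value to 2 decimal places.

73.64 : 100.00 : 27.61

Rubidium pattern (n=1): 0.7217 : 0.2783
Bromine pattern (n=1): 0.5070 : 0.4930
Convolve the two distributions (both contribute in 2-u steps):
  M: 0.7217×0.5070 = 0.365902
  M+2: 0.7217×0.4930 + 0.2783×0.5070 = 0.496896
  M+4: 0.2783×0.4930 = 0.137202
Scale to base peak (0.496896) = 100: 73.64 : 100.00 : 27.61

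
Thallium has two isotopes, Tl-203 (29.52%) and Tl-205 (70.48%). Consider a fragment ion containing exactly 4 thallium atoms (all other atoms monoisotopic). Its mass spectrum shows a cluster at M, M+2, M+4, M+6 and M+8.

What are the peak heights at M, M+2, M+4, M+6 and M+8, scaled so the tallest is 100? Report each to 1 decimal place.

1.8 : 17.5 : 62.8 : 100.0 : 59.7

The 4 Tl atoms are independent, so intensities follow the terms of (0.2952 + 0.7048)^4.
P(M) = 0.2952^4 = 0.007594
P(M+2) = 4 × 0.2952^3 × 0.7048^1 = 0.072523
P(M+4) = 6 × 0.2952^2 × 0.7048^2 = 0.259726
P(M+6) = 4 × 0.2952^1 × 0.7048^3 = 0.413403
P(M+8) = 0.7048^4 = 0.246754
The M+6 peak is largest (0.413403); scaling to 100 gives 1.8 : 17.5 : 62.8 : 100.0 : 59.7.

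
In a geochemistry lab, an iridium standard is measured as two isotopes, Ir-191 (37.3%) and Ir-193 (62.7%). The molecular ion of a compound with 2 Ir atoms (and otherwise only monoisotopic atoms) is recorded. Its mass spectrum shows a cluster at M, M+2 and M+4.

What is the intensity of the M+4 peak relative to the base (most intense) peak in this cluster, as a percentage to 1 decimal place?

84.0%

Term probabilities: M 0.1391, M+2 0.4677, M+4 0.3931. Base peak = M+2.
P(M+2) = C(2,1) × 0.373^1 × 0.627^1 = 2 × 0.3730 × 0.6270 = 0.467742 (base)
P(M+4) = C(2,2) × 0.373^0 × 0.627^2 = 1 × 1.0000 × 0.393129 = 0.393129
Relative intensity = 0.393129 / 0.467742 × 100 = 84.0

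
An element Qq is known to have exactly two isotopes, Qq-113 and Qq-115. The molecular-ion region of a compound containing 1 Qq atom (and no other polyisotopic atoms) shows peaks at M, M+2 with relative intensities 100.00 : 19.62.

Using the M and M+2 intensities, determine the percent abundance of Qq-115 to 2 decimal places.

Let p = fractional abundance of Qq-113. I(M+2)/I(M) = [C(1,1)·p^0·(1−p)] / p^1 = 1·(1−p)/p = 19.62/100.00 = 0.1962
(1−p)/p = 0.1962/1 = 0.1962  ⇒  p = 1/(1 + 0.1962) = 0.8360
Qq-113: 83.60%, Qq-115: 16.40%.

16.40%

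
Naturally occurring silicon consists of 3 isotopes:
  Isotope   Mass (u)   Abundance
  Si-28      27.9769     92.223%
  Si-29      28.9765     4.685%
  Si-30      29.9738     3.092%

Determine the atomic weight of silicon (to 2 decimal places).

Ar = Σ fᵢ·mᵢ = 0.92223 × 27.9769 + 0.04685 × 28.9765 + 0.03092 × 29.9738
= 25.80114 + 1.35755 + 0.92679 = 28.08548 u

28.09 u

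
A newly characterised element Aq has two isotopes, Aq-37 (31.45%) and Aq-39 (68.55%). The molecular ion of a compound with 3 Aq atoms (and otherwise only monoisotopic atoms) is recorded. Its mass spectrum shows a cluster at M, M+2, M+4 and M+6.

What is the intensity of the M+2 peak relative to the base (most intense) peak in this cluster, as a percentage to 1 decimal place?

45.9%

(0.3145 + 0.6855)^3 gives M 0.0311, M+2 0.2034, M+4 0.4434, M+6 0.3221; the largest is M+4.
P(M+4) = C(3,2) × 0.3145^1 × 0.6855^2 = 3 × 0.3145 × 0.46991025 = 0.443360 (base)
P(M+2) = C(3,1) × 0.3145^2 × 0.6855^1 = 3 × 0.09891025 × 0.6855 = 0.203409
Relative intensity = 0.203409 / 0.443360 × 100 = 45.9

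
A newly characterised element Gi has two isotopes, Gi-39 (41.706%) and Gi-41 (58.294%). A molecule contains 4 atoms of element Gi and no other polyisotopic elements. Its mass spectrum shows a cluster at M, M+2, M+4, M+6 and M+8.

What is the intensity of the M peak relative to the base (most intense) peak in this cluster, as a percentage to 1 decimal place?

8.5%

Term probabilities: M 0.0303, M+2 0.1692, M+4 0.3546, M+6 0.3305, M+8 0.1155. Base peak = M+4.
P(M+4) = C(4,2) × 0.41706^2 × 0.58294^2 = 6 × 0.17393904 × 0.33981904 = 0.354647 (base)
P(M) = C(4,0) × 0.41706^4 × 0.58294^0 = 1 × 0.03025479 × 1.0000 = 0.030255
Relative intensity = 0.030255 / 0.354647 × 100 = 8.5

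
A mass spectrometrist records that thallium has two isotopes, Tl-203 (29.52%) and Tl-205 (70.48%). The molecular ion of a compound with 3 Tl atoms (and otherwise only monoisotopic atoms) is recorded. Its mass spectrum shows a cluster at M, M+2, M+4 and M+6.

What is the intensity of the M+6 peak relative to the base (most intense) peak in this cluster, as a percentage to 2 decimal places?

79.58%

Term probabilities: M 0.0257, M+2 0.1843, M+4 0.4399, M+6 0.3501. Base peak = M+4.
P(M+4) = C(3,2) × 0.2952^1 × 0.7048^2 = 3 × 0.2952 × 0.49674304 = 0.439916 (base)
P(M+6) = C(3,3) × 0.2952^0 × 0.7048^3 = 1 × 1.0000 × 0.35010449 = 0.350104
Relative intensity = 0.350104 / 0.439916 × 100 = 79.58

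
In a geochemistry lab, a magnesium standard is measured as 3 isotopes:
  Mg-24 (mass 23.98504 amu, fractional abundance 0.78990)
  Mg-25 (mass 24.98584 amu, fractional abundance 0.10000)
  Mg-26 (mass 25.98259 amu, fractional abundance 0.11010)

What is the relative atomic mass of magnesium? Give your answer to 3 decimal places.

Average mass = Σ (abundance × isotope mass) = 0.78990 × 23.98504 + 0.10000 × 24.98584 + 0.11010 × 25.98259
= 18.945783 + 2.498584 + 2.860683 = 24.305050 amu

24.305 amu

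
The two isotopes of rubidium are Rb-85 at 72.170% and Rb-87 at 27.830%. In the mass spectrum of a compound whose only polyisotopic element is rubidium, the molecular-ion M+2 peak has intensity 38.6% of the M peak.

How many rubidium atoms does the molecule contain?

The M+2/M ratio from n Rb atoms is n · q/p = n · 0.27830/0.72170.
n = 0.386 × 0.72170/0.27830 = 1.00 ≈ 1

1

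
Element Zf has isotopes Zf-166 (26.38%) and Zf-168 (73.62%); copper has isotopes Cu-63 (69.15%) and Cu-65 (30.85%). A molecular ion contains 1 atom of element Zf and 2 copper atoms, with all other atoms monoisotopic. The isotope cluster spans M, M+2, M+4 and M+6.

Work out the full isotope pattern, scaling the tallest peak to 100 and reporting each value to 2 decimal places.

Element Zf pattern (n=1): 0.2638 : 0.7362
Copper pattern (n=2): 0.47817225 : 0.4266555 : 0.09517225
Convolve the two distributions (both contribute in 2-u steps):
  M: 0.2638×0.47817225 = 0.126142
  M+2: 0.2638×0.4266555 + 0.7362×0.47817225 = 0.464582
  M+4: 0.2638×0.09517225 + 0.7362×0.4266555 = 0.339210
  M+6: 0.7362×0.09517225 = 0.070066
Scale to base peak (0.464582) = 100: 27.15 : 100.00 : 73.01 : 15.08

27.15 : 100.00 : 73.01 : 15.08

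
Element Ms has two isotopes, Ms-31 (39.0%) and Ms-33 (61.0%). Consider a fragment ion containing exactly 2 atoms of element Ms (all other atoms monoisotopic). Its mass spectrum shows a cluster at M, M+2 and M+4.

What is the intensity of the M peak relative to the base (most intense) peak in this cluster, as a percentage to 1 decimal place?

32.0%

(0.390 + 0.610)^2 gives M 0.1521, M+2 0.4758, M+4 0.3721; the largest is M+2.
P(M+2) = C(2,1) × 0.390^1 × 0.610^1 = 2 × 0.3900 × 0.6100 = 0.475800 (base)
P(M) = C(2,0) × 0.390^2 × 0.610^0 = 1 × 0.1521 × 1.0000 = 0.152100
Relative intensity = 0.152100 / 0.475800 × 100 = 32.0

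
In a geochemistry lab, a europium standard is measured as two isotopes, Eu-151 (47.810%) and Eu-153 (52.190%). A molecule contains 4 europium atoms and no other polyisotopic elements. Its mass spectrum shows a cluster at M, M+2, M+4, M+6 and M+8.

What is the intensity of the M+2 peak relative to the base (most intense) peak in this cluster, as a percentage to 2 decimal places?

(0.47810 + 0.52190)^4 gives M 0.0522, M+2 0.2281, M+4 0.3736, M+6 0.2719, M+8 0.0742; the largest is M+4.
P(M+4) = C(4,2) × 0.47810^2 × 0.52190^2 = 6 × 0.22857961 × 0.27237961 = 0.373563 (base)
P(M+2) = C(4,1) × 0.47810^3 × 0.52190^1 = 4 × 0.10928391 × 0.5219 = 0.228141
Relative intensity = 0.228141 / 0.373563 × 100 = 61.07

61.07%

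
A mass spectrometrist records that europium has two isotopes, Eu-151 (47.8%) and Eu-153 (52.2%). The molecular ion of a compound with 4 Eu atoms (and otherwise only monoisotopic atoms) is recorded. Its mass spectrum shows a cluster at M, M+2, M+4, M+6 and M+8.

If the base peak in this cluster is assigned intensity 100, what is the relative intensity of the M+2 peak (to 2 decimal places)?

Binomial terms of (0.478 + 0.522)^4: M 0.0522, M+2 0.2280, M+4 0.3735, M+6 0.2720, M+8 0.0742 → M+4 is the base peak.
P(M+4) = C(4,2) × 0.478^2 × 0.522^2 = 6 × 0.228484 × 0.272484 = 0.373549 (base)
P(M+2) = C(4,1) × 0.478^3 × 0.522^1 = 4 × 0.10921535 × 0.5220 = 0.228042
Relative intensity = 0.228042 / 0.373549 × 100 = 61.05

61.05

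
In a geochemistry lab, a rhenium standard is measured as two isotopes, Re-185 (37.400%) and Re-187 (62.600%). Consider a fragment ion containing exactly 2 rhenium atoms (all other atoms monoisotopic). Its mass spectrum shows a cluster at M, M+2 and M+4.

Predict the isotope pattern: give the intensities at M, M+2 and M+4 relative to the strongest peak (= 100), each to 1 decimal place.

29.9 : 100.0 : 83.7

The 2 Re atoms are independent, so intensities follow the terms of (0.37400 + 0.62600)^2.
P(M) = 0.37400^2 = 0.139876
P(M+2) = 2 × 0.37400^1 × 0.62600^1 = 0.468248
P(M+4) = 0.62600^2 = 0.391876
The M+2 peak is largest (0.468248); scaling to 100 gives 29.9 : 100.0 : 83.7.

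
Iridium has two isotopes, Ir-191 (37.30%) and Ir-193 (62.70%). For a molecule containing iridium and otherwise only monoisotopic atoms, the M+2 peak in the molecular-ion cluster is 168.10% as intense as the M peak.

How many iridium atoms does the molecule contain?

The M+2/M ratio from n Ir atoms is n · q/p = n · 0.6270/0.3730.
n = 1.6810 × 0.3730/0.6270 = 1.00 ≈ 1

1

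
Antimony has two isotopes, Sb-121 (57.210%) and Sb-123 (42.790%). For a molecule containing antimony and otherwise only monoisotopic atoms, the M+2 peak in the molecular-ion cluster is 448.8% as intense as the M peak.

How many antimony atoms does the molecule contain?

6

The M+2/M ratio from n Sb atoms is n · q/p = n · 0.42790/0.57210.
n = 4.488 × 0.57210/0.42790 = 6.00 ≈ 6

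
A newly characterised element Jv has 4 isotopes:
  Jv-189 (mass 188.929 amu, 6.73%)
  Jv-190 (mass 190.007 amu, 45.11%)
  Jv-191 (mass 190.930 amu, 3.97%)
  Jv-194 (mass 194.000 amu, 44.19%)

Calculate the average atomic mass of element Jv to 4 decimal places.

Average mass = Σ (abundance × isotope mass) = 0.0673 × 188.929 + 0.4511 × 190.007 + 0.0397 × 190.930 + 0.4419 × 194.000
= 12.71492 + 85.71216 + 7.57992 + 85.72860 = 191.73560 amu

191.7356 amu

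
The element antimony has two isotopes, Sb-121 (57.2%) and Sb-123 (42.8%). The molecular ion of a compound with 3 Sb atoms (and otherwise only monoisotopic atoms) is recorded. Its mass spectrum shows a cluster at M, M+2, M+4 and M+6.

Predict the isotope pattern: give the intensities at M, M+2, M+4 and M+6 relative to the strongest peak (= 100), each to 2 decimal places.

Each Sb atom is independently Sb-121 (p = 0.572) or Sb-123 (q = 0.428); the cluster is the binomial expansion (p + q)^3.
P(M) = 0.572^3 = 0.187149
P(M+2) = 3 × 0.572^2 × 0.428^1 = 0.420104
P(M+4) = 3 × 0.572^1 × 0.428^2 = 0.314344
P(M+6) = 0.428^3 = 0.078403
The M+2 peak is largest (0.420104); scaling to 100 gives 44.55 : 100.00 : 74.83 : 18.66.

44.55 : 100.00 : 74.83 : 18.66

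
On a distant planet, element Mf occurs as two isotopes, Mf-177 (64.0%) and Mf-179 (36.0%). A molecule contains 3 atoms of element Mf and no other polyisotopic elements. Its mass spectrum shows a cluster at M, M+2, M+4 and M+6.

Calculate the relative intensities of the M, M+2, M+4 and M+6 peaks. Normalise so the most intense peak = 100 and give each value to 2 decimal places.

59.26 : 100.00 : 56.25 : 10.55

Expanding (0.640 + 0.360)^3:
P(M) = 0.640^3 = 0.262144
P(M+2) = 3 × 0.640^2 × 0.360^1 = 0.442368
P(M+4) = 3 × 0.640^1 × 0.360^2 = 0.248832
P(M+6) = 0.360^3 = 0.046656
The M+2 peak is largest (0.442368); scaling to 100 gives 59.26 : 100.00 : 56.25 : 10.55.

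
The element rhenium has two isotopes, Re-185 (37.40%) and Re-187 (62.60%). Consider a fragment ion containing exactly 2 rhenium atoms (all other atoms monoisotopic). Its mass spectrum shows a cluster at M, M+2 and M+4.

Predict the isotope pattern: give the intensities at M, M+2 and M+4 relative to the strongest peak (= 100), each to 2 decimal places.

Expanding (0.3740 + 0.6260)^2:
P(M) = 0.3740^2 = 0.139876
P(M+2) = 2 × 0.3740^1 × 0.6260^1 = 0.468248
P(M+4) = 0.6260^2 = 0.391876
The M+2 peak is largest (0.468248); scaling to 100 gives 29.87 : 100.00 : 83.69.

29.87 : 100.00 : 83.69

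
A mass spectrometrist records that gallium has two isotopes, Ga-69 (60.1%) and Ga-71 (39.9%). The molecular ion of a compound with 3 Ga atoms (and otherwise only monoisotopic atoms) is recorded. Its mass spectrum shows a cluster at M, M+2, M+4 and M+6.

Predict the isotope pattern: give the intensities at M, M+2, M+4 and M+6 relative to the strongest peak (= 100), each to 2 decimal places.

The 3 Ga atoms are independent, so intensities follow the terms of (0.601 + 0.399)^3.
P(M) = 0.601^3 = 0.217082
P(M+2) = 3 × 0.601^2 × 0.399^1 = 0.432358
P(M+4) = 3 × 0.601^1 × 0.399^2 = 0.287039
P(M+6) = 0.399^3 = 0.063521
The M+2 peak is largest (0.432358); scaling to 100 gives 50.21 : 100.00 : 66.39 : 14.69.

50.21 : 100.00 : 66.39 : 14.69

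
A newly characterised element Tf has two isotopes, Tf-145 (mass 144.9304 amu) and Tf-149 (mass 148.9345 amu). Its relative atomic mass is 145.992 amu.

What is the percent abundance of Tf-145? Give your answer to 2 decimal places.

Writing the weighted mean with unknown fraction x of Tf-145:
144.9304·x + 148.9345·(1 − x) = 145.992
(144.9304 − 148.9345)·x = 145.992 − 148.9345
x = -2.9425 / -4.0041 = 0.73487 → 73.49% Tf-145, 26.51% Tf-149.

73.49%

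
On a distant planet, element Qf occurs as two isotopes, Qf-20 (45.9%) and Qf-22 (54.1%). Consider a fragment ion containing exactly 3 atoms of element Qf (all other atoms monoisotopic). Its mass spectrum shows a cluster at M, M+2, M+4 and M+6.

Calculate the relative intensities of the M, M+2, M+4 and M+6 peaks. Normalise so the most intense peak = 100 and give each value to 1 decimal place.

Each Qf atom is independently Qf-20 (p = 0.459) or Qf-22 (q = 0.541); the cluster is the binomial expansion (p + q)^3.
P(M) = 0.459^3 = 0.096703
P(M+2) = 3 × 0.459^2 × 0.541^1 = 0.341935
P(M+4) = 3 × 0.459^1 × 0.541^2 = 0.403022
P(M+6) = 0.541^3 = 0.158340
The M+4 peak is largest (0.403022); scaling to 100 gives 24.0 : 84.8 : 100.0 : 39.3.

24.0 : 84.8 : 100.0 : 39.3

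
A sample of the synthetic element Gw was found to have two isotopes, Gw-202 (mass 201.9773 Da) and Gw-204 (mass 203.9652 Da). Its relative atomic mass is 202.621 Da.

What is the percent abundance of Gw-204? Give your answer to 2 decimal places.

32.38%

Let x be the fractional abundance of Gw-202; then Gw-204 has abundance 1 − x.
201.9773·x + 203.9652·(1 − x) = 202.621
(201.9773 − 203.9652)·x = 202.621 − 203.9652
x = -1.3442 / -1.9879 = 0.67619 → 67.62% Gw-202, 32.38% Gw-204.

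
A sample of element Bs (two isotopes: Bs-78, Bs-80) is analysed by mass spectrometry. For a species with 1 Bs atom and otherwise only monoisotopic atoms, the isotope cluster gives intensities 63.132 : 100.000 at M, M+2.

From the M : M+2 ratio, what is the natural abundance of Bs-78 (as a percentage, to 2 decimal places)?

Write p for the Bs-78 fraction. I(M+2)/I(M) = [C(1,1)·p^0·(1−p)] / p^1 = 1·(1−p)/p = 100.000/63.132 = 1.5840
(1−p)/p = 1.5840/1 = 1.5840  ⇒  p = 1/(1 + 1.5840) = 0.3870
Bs-78: 38.70%, Bs-80: 61.30%.

38.70%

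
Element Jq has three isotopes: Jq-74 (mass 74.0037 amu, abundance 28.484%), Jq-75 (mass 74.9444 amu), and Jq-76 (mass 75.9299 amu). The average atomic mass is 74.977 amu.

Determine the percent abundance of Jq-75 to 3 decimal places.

Let x and y be the fractions of Jq-75 and Jq-76. Then x + y = 1 − 0.28484 = 0.71516 and 74.9444x + 75.9299y = 74.977 − 0.28484×74.0037 = 53.897786092.
Substituting: 74.9444x + 75.9299(0.71516 − x) = 53.897786092
(74.9444 − 75.9299)x = -0.404241192  ⇒  x = 0.41019, y = 0.30497
Jq-75: 41.019%, Jq-76: 30.497%.

41.019%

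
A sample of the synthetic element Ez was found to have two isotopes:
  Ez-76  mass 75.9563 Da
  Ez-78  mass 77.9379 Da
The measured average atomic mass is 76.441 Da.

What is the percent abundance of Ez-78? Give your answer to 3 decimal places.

With x = fraction of Ez-76 (so Ez-78 is 1 − x):
75.9563·x + 77.9379·(1 − x) = 76.441
(75.9563 − 77.9379)·x = 76.441 − 77.9379
x = -1.4969 / -1.9816 = 0.75540 → 75.540% Ez-76, 24.460% Ez-78.

24.460%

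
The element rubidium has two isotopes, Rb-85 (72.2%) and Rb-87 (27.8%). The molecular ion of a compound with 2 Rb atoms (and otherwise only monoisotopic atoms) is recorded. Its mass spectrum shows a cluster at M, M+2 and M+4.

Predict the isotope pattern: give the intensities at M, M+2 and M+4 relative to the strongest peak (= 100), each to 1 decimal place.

100.0 : 77.0 : 14.8

The 2 Rb atoms are independent, so intensities follow the terms of (0.722 + 0.278)^2.
P(M) = 0.722^2 = 0.521284
P(M+2) = 2 × 0.722^1 × 0.278^1 = 0.401432
P(M+4) = 0.278^2 = 0.077284
The M peak is largest (0.521284); scaling to 100 gives 100.0 : 77.0 : 14.8.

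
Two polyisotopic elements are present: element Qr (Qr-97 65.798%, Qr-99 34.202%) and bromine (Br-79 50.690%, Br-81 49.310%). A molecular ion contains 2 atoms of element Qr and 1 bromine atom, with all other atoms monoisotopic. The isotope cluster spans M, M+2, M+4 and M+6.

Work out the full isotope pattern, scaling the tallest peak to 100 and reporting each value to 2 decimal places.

Element Qr pattern (n=2): 0.43293768 : 0.45008464 : 0.11697768
Bromine pattern (n=1): 0.5069 : 0.4931
Convolve the two distributions (both contribute in 2-u steps):
  M: 0.43293768×0.5069 = 0.219456
  M+2: 0.43293768×0.4931 + 0.45008464×0.5069 = 0.441629
  M+4: 0.45008464×0.4931 + 0.11697768×0.5069 = 0.281233
  M+6: 0.11697768×0.4931 = 0.057682
Scale to base peak (0.441629) = 100: 49.69 : 100.00 : 63.68 : 13.06

49.69 : 100.00 : 63.68 : 13.06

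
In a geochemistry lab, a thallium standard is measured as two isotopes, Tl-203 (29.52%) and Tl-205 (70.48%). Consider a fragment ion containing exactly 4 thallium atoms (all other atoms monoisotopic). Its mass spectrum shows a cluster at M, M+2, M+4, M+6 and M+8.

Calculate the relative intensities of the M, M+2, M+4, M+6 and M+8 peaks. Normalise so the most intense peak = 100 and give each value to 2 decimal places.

Expanding (0.2952 + 0.7048)^4:
P(M) = 0.2952^4 = 0.007594
P(M+2) = 4 × 0.2952^3 × 0.7048^1 = 0.072523
P(M+4) = 6 × 0.2952^2 × 0.7048^2 = 0.259726
P(M+6) = 4 × 0.2952^1 × 0.7048^3 = 0.413403
P(M+8) = 0.7048^4 = 0.246754
The M+6 peak is largest (0.413403); scaling to 100 gives 1.84 : 17.54 : 62.83 : 100.00 : 59.69.

1.84 : 17.54 : 62.83 : 100.00 : 59.69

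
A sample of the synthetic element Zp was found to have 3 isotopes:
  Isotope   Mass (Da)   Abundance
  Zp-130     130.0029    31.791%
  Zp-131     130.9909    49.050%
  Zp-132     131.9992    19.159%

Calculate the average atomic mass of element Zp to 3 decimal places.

130.870 Da

Ar = Σ fᵢ·mᵢ = 0.31791 × 130.0029 + 0.49050 × 130.9909 + 0.19159 × 131.9992
= 41.32922 + 64.25104 + 25.28973 = 130.86999 Da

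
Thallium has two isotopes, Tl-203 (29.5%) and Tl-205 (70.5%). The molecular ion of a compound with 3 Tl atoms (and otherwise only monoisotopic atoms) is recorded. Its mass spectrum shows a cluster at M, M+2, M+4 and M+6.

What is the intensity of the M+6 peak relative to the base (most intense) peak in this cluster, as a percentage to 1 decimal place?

79.7%

(0.295 + 0.705)^3 gives M 0.0257, M+2 0.1841, M+4 0.4399, M+6 0.3504; the largest is M+4.
P(M+4) = C(3,2) × 0.295^1 × 0.705^2 = 3 × 0.2950 × 0.497025 = 0.439867 (base)
P(M+6) = C(3,3) × 0.295^0 × 0.705^3 = 1 × 1.0000 × 0.35040263 = 0.350403
Relative intensity = 0.350403 / 0.439867 × 100 = 79.7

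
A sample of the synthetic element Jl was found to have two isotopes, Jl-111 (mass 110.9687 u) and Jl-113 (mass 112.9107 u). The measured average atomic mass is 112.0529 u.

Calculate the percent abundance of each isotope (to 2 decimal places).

Writing the weighted mean with unknown fraction x of Jl-111:
110.9687·x + 112.9107·(1 − x) = 112.0529
(110.9687 − 112.9107)·x = 112.0529 − 112.9107
x = -0.8578 / -1.9420 = 0.44171 → 44.17% Jl-111, 55.83% Jl-113.

Jl-111: 44.17%, Jl-113: 55.83%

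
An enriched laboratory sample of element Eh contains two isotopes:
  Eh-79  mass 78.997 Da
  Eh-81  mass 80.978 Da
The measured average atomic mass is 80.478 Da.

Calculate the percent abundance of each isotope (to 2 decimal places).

Eh-79: 25.24%, Eh-81: 74.76%

With x = fraction of Eh-79 (so Eh-81 is 1 − x):
78.997·x + 80.978·(1 − x) = 80.478
(78.997 − 80.978)·x = 80.478 − 80.978
x = -0.500 / -1.981 = 0.25240 → 25.24% Eh-79, 74.76% Eh-81.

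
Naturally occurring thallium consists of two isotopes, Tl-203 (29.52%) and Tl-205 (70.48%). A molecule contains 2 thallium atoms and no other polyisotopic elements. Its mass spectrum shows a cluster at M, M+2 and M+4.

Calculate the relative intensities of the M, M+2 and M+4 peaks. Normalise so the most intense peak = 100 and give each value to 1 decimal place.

Expanding (0.2952 + 0.7048)^2:
P(M) = 0.2952^2 = 0.087143
P(M+2) = 2 × 0.2952^1 × 0.7048^1 = 0.416114
P(M+4) = 0.7048^2 = 0.496743
The M+4 peak is largest (0.496743); scaling to 100 gives 17.5 : 83.8 : 100.0.

17.5 : 83.8 : 100.0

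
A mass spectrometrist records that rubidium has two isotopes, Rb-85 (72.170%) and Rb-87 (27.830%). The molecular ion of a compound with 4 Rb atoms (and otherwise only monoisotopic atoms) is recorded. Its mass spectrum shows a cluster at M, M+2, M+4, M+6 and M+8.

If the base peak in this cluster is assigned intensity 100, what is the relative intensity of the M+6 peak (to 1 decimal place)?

(0.72170 + 0.27830)^4 gives M 0.2713, M+2 0.4184, M+4 0.2420, M+6 0.0622, M+8 0.0060; the largest is M+2.
P(M+2) = C(4,1) × 0.72170^3 × 0.27830^1 = 4 × 0.37589809 × 0.2783 = 0.418450 (base)
P(M+6) = C(4,3) × 0.72170^1 × 0.27830^3 = 4 × 0.7217 × 0.02155458 = 0.062224
Relative intensity = 0.062224 / 0.418450 × 100 = 14.9

14.9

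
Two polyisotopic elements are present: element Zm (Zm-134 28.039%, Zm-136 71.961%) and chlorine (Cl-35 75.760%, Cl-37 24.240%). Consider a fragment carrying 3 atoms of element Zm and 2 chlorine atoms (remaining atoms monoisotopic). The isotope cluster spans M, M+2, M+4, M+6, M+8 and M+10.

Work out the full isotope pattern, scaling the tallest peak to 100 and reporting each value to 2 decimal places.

3.30 : 27.49 : 81.71 : 100.00 : 42.33 : 5.70

Element Zm pattern (n=3): 0.02204386 : 0.16972409 : 0.43559025 : 0.3726418
Chlorine pattern (n=2): 0.57395776 : 0.36728448 : 0.05875776
Convolve the two distributions (both contribute in 2-u steps):
  M: 0.02204386×0.57395776 = 0.012652
  M+2: 0.02204386×0.36728448 + 0.16972409×0.57395776 = 0.105511
  M+4: 0.02204386×0.05875776 + 0.16972409×0.36728448 + 0.43559025×0.57395776 = 0.313643
  M+6: 0.16972409×0.05875776 + 0.43559025×0.36728448 + 0.3726418×0.57395776 = 0.383839
  M+8: 0.43559025×0.05875776 + 0.3726418×0.36728448 = 0.162460
  M+10: 0.3726418×0.05875776 = 0.021896
Scale to base peak (0.383839) = 100: 3.30 : 27.49 : 81.71 : 100.00 : 42.33 : 5.70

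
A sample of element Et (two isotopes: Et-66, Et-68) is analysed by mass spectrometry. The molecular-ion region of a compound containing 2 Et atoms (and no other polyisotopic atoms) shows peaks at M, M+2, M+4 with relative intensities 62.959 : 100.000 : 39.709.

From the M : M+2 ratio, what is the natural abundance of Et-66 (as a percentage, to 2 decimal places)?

Write p for the Et-66 fraction. I(M+2)/I(M) = [C(2,1)·p^1·(1−p)] / p^2 = 2·(1−p)/p = 100.000/62.959 = 1.5883
(1−p)/p = 1.5883/2 = 0.7942  ⇒  p = 1/(1 + 0.7942) = 0.5574
Et-66: 55.74%, Et-68: 44.26%.

55.74%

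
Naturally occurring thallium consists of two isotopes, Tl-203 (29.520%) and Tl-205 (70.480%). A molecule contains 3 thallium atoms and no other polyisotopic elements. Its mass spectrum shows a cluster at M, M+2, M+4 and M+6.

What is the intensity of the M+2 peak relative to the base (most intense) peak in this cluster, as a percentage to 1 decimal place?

Binomial terms of (0.29520 + 0.70480)^3: M 0.0257, M+2 0.1843, M+4 0.4399, M+6 0.3501 → M+4 is the base peak.
P(M+4) = C(3,2) × 0.29520^1 × 0.70480^2 = 3 × 0.2952 × 0.49674304 = 0.439916 (base)
P(M+2) = C(3,1) × 0.29520^2 × 0.70480^1 = 3 × 0.08714304 × 0.7048 = 0.184255
Relative intensity = 0.184255 / 0.439916 × 100 = 41.9

41.9%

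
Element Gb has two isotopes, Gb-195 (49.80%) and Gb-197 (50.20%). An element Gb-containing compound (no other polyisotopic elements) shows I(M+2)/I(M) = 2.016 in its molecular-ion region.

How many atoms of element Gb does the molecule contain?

With n Gb atoms, P(M+2)/P(M) = C(n,1)·p^(n−1)q / p^n = n·q/p = n · 0.5020/0.4980.
n = 2.016 × 0.4980/0.5020 = 2.00 ≈ 2

2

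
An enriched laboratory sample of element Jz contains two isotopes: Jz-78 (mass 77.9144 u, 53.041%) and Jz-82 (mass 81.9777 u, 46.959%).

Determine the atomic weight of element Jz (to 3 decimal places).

Average mass = Σ (abundance × isotope mass) = 0.53041 × 77.9144 + 0.46959 × 81.9777
= 41.32658 + 38.49591 = 79.82249 u

79.822 u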